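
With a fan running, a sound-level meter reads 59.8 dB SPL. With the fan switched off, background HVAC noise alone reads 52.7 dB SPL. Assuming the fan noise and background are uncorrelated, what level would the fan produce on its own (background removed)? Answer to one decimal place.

Background correction is a power subtraction:
L_src = 10·log₁₀(10^(59.8/10) − 10^(52.7/10)) = 10·log₁₀(768800) = 58.9 dB SPL.

58.9 dB SPL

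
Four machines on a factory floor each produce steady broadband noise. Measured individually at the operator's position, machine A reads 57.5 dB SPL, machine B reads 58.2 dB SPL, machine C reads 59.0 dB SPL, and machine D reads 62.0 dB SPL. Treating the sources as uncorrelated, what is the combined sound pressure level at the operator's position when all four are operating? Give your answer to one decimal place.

65.6 dB SPL

Uncorrelated sources add in intensity (power), not in dB.
L_total = 10·log₁₀(10^(57.5/10) + 10^(58.2/10) + 10^(59.0/10) + 10^(62.0/10)) = 10·log₁₀(3602000) = 65.6 dB SPL.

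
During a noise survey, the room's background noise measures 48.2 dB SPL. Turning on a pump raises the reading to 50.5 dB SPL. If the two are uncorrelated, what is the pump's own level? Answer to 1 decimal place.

46.6 dB SPL

Subtract intensities: L_src = 10·log₁₀(10^(L_total/10) − 10^(L_bg/10)).
L_src = 10·log₁₀(10^(50.5/10) − 10^(48.2/10)) = 10·log₁₀(46130) = 46.6 dB SPL.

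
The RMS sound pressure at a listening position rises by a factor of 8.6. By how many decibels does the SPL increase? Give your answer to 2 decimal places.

18.69 dB

SPL change from a pressure ratio uses the 20·log₁₀ form:
20·log₁₀(8.6) = 18.69 dB.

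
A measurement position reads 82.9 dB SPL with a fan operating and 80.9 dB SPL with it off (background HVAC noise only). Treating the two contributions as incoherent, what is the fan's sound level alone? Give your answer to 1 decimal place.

Subtract intensities: L_src = 10·log₁₀(10^(L_total/10) − 10^(L_bg/10)).
L_src = 10·log₁₀(10^(82.9/10) − 10^(80.9/10)) = 10·log₁₀(71960000) = 78.6 dB SPL.

78.6 dB SPL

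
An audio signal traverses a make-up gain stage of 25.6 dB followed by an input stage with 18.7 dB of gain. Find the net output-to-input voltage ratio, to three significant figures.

164

Net gain = 25.6 + 18.7 = 44.3 dB.
Voltage ratio = 10^(44.3/20) = 164.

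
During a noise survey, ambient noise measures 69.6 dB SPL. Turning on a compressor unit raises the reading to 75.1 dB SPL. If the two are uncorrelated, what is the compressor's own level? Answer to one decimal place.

73.7 dB SPL

Subtract intensities: L_src = 10·log₁₀(10^(L_total/10) − 10^(L_bg/10)).
L_src = 10·log₁₀(10^(75.1/10) − 10^(69.6/10)) = 10·log₁₀(23240000) = 73.7 dB SPL.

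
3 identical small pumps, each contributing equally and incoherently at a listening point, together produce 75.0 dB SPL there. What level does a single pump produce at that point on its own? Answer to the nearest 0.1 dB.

3 equal incoherent sources add 10·log₁₀(3) = 4.77 dB over one source.
L_one = 75.0 − 4.77 = 70.2 dB SPL.

70.2 dB SPL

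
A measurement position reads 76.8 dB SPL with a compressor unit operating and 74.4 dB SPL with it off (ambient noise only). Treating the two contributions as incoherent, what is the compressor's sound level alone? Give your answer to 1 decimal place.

Background correction is a power subtraction:
L_src = 10·log₁₀(10^(76.8/10) − 10^(74.4/10)) = 10·log₁₀(20320000) = 73.1 dB SPL.

73.1 dB SPL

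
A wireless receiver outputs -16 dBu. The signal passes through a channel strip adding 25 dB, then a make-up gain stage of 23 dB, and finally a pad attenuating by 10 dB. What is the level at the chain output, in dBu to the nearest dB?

Gain stages sum in dB:
-16 + 25 + 23 − 10 = +22 dBu.

+22 dBu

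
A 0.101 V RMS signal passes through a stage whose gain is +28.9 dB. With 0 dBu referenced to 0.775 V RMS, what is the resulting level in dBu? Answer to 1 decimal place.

+11.2 dBu

Input level: 20·log₁₀(0.101/0.775) = -17.70 dBu.
Output: -17.70 + 28.9 = +11.2 dBu.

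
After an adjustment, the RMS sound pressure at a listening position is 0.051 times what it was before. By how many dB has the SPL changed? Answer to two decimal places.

Sound pressure is an amplitude quantity: ΔL = 20·log₁₀(p₂/p₁).
20·log₁₀(0.051) = -25.85 dB.

-25.85 dB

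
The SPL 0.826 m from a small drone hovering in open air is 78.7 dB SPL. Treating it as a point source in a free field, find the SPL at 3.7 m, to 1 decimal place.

For a point source in a free field, ΔL = −20·log₁₀(d₂/d₁).
ΔL = −20·log₁₀(3.7/0.826) = -13.02 dB, so L₂ = 78.7 + (-13.02) = 65.7 dB SPL.

65.7 dB SPL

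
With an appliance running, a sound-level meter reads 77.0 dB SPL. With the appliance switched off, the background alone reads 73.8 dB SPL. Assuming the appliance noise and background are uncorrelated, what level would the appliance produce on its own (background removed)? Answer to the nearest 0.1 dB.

Subtract intensities: L_src = 10·log₁₀(10^(L_total/10) − 10^(L_bg/10)).
L_src = 10·log₁₀(10^(77.0/10) − 10^(73.8/10)) = 10·log₁₀(26130000) = 74.2 dB SPL.

74.2 dB SPL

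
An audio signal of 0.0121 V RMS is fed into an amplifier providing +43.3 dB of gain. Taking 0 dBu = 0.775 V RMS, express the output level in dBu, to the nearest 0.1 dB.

Input level: 20·log₁₀(0.0121/0.775) = -36.13 dBu.
Output: -36.13 + 43.3 = +7.2 dBu.

+7.2 dBu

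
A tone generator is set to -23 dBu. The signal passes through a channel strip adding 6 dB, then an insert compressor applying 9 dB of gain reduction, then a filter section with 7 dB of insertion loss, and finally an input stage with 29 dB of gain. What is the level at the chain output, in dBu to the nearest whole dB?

-4 dBu

In dB, series stages simply add:
-23 + 6 − 9 − 7 + 29 = -4 dBu.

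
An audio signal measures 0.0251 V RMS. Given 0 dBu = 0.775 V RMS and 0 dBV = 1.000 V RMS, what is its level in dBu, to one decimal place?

dBu = 20·log₁₀(V / 0.775 V).
20·log₁₀(0.0251/0.775) = -29.8 dBu.

-29.8 dBu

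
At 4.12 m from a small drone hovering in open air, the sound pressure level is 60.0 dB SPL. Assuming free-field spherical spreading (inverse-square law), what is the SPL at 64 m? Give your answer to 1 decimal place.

36.2 dB SPL

Free-field point source: level drops by 20·log₁₀ of the distance ratio.
ΔL = −20·log₁₀(64/4.12) = -23.83 dB, so L₂ = 60.0 + (-23.83) = 36.2 dB SPL.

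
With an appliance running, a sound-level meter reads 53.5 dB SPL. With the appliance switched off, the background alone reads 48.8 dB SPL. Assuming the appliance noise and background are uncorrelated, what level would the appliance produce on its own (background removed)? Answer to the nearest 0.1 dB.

Remove the background by subtracting linear intensities:
L_src = 10·log₁₀(10^(53.5/10) − 10^(48.8/10)) = 10·log₁₀(148000) = 51.7 dB SPL.

51.7 dB SPL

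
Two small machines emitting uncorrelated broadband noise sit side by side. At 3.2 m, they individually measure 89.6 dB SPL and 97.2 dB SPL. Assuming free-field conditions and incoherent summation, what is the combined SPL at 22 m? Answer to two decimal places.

Combined at 3.2 m: 10·log₁₀(10^(89.6/10)+10^(97.2/10)) = 97.896 dB SPL.
Then apply −20·log₁₀(22/3.2) = -16.745 dB → 81.15 dB SPL.

81.15 dB SPL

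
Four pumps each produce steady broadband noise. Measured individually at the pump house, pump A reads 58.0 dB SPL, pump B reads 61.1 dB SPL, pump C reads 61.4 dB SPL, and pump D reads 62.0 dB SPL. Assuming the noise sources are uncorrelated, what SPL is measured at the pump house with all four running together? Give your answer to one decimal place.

Add the sources as powers (linear), then convert back to dB:
L_total = 10·log₁₀(10^(58.0/10) + 10^(61.1/10) + 10^(61.4/10) + 10^(62.0/10)) = 10·log₁₀(4884000) = 66.9 dB SPL.

66.9 dB SPL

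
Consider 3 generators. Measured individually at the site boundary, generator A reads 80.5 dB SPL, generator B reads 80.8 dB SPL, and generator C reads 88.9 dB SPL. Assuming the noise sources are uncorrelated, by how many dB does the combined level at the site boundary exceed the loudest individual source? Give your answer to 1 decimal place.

Uncorrelated sources add in intensity (power), not in dB.
L_total = 10·log₁₀(10^(80.5/10) + 10^(80.8/10) + 10^(88.9/10)) = 90.04 dB SPL.
Excess over the loudest (88.9 dB): 90.04 − 88.9 = 1.1 dB.

1.1 dB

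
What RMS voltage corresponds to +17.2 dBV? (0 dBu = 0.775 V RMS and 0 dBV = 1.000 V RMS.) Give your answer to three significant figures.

V = 1.000 V × 10^(+17.2/20).
= 1.000 × 7.244 = 7.24 V.

7.24 V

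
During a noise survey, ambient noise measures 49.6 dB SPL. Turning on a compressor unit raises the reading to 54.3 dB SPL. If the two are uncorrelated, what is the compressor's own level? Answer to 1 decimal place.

52.5 dB SPL

Background correction is a power subtraction:
L_src = 10·log₁₀(10^(54.3/10) − 10^(49.6/10)) = 10·log₁₀(178000) = 52.5 dB SPL.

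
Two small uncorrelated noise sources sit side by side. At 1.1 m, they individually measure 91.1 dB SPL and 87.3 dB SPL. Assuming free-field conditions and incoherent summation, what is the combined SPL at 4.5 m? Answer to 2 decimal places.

80.38 dB SPL

Combined at 1.1 m: 10·log₁₀(10^(91.1/10)+10^(87.3/10)) = 92.613 dB SPL.
Then apply −20·log₁₀(4.5/1.1) = -12.236 dB → 80.38 dB SPL.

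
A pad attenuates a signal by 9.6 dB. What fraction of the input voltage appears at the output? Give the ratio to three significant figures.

Voltage ratio = 10^(dB/20).
10^(-9.6/20) = 10^(-0.4800) = 0.331.

0.331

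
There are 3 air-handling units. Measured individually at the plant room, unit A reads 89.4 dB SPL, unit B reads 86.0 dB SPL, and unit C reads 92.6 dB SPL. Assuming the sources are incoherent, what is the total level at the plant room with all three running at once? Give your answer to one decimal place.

94.9 dB SPL

Add the sources as powers (linear), then convert back to dB:
L_total = 10·log₁₀(10^(89.4/10) + 10^(86.0/10) + 10^(92.6/10)) = 10·log₁₀(3089000000) = 94.9 dB SPL.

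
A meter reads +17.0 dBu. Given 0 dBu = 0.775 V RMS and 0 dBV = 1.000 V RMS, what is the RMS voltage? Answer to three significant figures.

5.49 V

V = 0.775 V × 10^(+17.0/20).
= 0.775 × 7.079 = 5.49 V.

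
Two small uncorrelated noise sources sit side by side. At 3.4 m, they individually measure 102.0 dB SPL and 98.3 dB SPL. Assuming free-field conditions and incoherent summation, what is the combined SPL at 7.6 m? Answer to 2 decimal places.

Combined at 3.4 m: 10·log₁₀(10^(102.0/10)+10^(98.3/10)) = 103.543 dB SPL.
Then apply −20·log₁₀(7.6/3.4) = -6.987 dB → 96.56 dB SPL.

96.56 dB SPL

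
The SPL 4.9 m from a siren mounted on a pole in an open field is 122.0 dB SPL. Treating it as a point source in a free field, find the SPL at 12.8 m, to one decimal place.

Inverse-square spreading gives ΔL = −20·log₁₀(d₂/d₁).
ΔL = −20·log₁₀(12.8/4.9) = -8.34 dB, so L₂ = 122.0 + (-8.34) = 113.7 dB SPL.

113.7 dB SPL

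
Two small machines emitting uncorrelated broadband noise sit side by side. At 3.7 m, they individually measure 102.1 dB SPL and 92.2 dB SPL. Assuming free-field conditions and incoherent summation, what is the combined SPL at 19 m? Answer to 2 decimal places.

88.31 dB SPL

Combined at 3.7 m: 10·log₁₀(10^(102.1/10)+10^(92.2/10)) = 102.523 dB SPL.
Then apply −20·log₁₀(19/3.7) = -14.211 dB → 88.31 dB SPL.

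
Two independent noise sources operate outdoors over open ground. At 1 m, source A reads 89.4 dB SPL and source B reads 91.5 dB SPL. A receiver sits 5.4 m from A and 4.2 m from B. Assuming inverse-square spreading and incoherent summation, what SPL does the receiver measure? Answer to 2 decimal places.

80.41 dB SPL

At the listener: L_A = 89.4 − 20·log₁₀(5.4) = 74.752 dB; L_B = 91.5 − 20·log₁₀(4.2) = 79.035 dB.
Combined: 10·log₁₀(10^(74.752/10)+10^(79.035/10)) = 80.41 dB SPL.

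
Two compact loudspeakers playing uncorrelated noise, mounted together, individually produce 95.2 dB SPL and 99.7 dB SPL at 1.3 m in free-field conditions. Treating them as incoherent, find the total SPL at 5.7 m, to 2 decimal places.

Combined at 1.3 m: 10·log₁₀(10^(95.2/10)+10^(99.7/10)) = 101.019 dB SPL.
Then apply −20·log₁₀(5.7/1.3) = -12.839 dB → 88.18 dB SPL.

88.18 dB SPL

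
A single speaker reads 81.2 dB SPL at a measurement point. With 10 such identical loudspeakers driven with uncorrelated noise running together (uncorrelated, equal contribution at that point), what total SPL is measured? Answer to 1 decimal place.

10 equal incoherent sources raise the level by 10·log₁₀(10) = 10.00 dB.
L_total = 81.2 + 10.00 = 91.2 dB SPL.

91.2 dB SPL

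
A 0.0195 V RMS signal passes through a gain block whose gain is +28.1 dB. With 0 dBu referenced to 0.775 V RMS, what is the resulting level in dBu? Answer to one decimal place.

Input level: 20·log₁₀(0.0195/0.775) = -31.99 dBu.
Output: -31.99 + 28.1 = -3.9 dBu.

-3.9 dBu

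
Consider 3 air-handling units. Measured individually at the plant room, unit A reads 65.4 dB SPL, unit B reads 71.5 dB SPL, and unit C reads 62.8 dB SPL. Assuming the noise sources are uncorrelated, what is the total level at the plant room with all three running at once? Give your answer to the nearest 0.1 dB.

Uncorrelated sources add in intensity (power), not in dB.
L_total = 10·log₁₀(10^(65.4/10) + 10^(71.5/10) + 10^(62.8/10)) = 10·log₁₀(19500000) = 72.9 dB SPL.

72.9 dB SPL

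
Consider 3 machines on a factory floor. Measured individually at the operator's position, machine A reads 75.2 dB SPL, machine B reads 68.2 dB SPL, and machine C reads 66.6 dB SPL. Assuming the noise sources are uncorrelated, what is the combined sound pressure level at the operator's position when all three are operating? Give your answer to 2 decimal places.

Uncorrelated sources add in intensity (power), not in dB.
L_total = 10·log₁₀(10^(75.2/10) + 10^(68.2/10) + 10^(66.6/10)) = 10·log₁₀(44290000) = 76.46 dB SPL.

76.46 dB SPL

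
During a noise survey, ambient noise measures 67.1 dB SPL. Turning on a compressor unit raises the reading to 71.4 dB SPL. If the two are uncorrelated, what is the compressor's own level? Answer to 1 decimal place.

Background correction is a power subtraction:
L_src = 10·log₁₀(10^(71.4/10) − 10^(67.1/10)) = 10·log₁₀(8675000) = 69.4 dB SPL.

69.4 dB SPL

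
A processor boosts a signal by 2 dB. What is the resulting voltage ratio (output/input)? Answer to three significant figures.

Voltage ratio = 10^(dB/20).
10^(2/20) = 10^(0.1000) = 1.26.

1.26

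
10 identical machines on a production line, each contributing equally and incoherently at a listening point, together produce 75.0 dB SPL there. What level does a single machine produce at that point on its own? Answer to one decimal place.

65.0 dB SPL

10 equal incoherent sources add 10·log₁₀(10) = 10.00 dB over one source.
L_one = 75.0 − 10.00 = 65.0 dB SPL.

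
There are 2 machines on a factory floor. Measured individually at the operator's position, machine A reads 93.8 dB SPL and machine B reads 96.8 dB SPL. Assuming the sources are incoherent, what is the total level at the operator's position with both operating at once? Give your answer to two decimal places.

Incoherent sources sum as intensities:
L_total = 10·log₁₀(10^(93.8/10) + 10^(96.8/10)) = 10·log₁₀(7185000000) = 98.56 dB SPL.

98.56 dB SPL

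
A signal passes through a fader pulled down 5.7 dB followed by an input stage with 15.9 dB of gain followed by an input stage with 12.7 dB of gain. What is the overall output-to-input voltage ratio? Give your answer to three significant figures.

Net gain = (−5.7) + 15.9 + 12.7 = 22.9 dB.
Voltage ratio = 10^(22.9/20) = 14.0.

14.0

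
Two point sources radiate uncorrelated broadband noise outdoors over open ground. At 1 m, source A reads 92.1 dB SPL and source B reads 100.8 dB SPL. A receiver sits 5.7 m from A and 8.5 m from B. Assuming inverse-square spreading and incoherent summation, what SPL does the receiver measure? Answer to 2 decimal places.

At the listener: L_A = 92.1 − 20·log₁₀(5.7) = 76.983 dB; L_B = 100.8 − 20·log₁₀(8.5) = 82.212 dB.
Combined: 10·log₁₀(10^(76.983/10)+10^(82.212/10)) = 83.35 dB SPL.

83.35 dB SPL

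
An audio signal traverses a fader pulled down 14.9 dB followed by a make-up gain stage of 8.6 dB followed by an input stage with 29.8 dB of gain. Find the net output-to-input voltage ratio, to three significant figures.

Net gain = (−14.9) + 8.6 + 29.8 = 23.5 dB.
Voltage ratio = 10^(23.5/20) = 15.0.

15.0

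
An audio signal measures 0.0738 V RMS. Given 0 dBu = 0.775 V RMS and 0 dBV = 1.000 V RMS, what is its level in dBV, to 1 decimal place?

dBV = 20·log₁₀(V / 1.000 V).
20·log₁₀(0.0738/1.000) = -22.6 dBV.

-22.6 dBV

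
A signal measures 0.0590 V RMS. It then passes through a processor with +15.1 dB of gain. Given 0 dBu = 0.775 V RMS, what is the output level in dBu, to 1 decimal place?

-7.3 dBu

Input level: 20·log₁₀(0.0590/0.775) = -22.37 dBu.
Output: -22.37 + 15.1 = -7.3 dBu.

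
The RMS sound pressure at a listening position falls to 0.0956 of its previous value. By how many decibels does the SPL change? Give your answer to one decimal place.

-20.4 dB

SPL change from a pressure ratio uses the 20·log₁₀ form:
20·log₁₀(0.0956) = -20.4 dB.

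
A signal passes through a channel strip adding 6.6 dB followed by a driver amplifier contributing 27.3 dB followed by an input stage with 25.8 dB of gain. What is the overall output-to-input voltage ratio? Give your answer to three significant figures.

Net gain = 6.6 + 27.3 + 25.8 = 59.7 dB.
Voltage ratio = 10^(59.7/20) = 966.

966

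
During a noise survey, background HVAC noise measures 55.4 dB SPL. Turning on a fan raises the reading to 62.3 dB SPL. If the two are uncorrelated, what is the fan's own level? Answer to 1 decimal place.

Remove the background by subtracting linear intensities:
L_src = 10·log₁₀(10^(62.3/10) − 10^(55.4/10)) = 10·log₁₀(1352000) = 61.3 dB SPL.

61.3 dB SPL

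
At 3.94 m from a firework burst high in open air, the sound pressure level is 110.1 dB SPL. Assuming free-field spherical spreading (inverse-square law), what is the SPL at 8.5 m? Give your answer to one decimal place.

103.4 dB SPL

Free-field point source: level drops by 20·log₁₀ of the distance ratio.
ΔL = −20·log₁₀(8.5/3.94) = -6.68 dB, so L₂ = 110.1 + (-6.68) = 103.4 dB SPL.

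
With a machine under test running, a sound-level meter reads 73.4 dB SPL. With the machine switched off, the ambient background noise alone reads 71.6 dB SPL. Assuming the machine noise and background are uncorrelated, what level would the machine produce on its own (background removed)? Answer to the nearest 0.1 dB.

68.7 dB SPL

Subtract intensities: L_src = 10·log₁₀(10^(L_total/10) − 10^(L_bg/10)).
L_src = 10·log₁₀(10^(73.4/10) − 10^(71.6/10)) = 10·log₁₀(7423000) = 68.7 dB SPL.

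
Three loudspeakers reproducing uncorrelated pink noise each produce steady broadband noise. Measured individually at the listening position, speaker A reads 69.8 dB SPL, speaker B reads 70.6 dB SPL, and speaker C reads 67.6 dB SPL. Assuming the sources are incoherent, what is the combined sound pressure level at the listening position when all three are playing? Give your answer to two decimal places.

74.28 dB SPL

Add the sources as powers (linear), then convert back to dB:
L_total = 10·log₁₀(10^(69.8/10) + 10^(70.6/10) + 10^(67.6/10)) = 10·log₁₀(26790000) = 74.28 dB SPL.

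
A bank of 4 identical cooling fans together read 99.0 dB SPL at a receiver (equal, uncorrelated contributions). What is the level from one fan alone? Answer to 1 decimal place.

93.0 dB SPL

4 equal incoherent sources add 10·log₁₀(4) = 6.02 dB over one source.
L_one = 99.0 − 6.02 = 93.0 dB SPL.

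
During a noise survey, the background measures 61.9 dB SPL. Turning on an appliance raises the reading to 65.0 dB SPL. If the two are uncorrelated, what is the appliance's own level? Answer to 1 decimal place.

Remove the background by subtracting linear intensities:
L_src = 10·log₁₀(10^(65.0/10) − 10^(61.9/10)) = 10·log₁₀(1613000) = 62.1 dB SPL.

62.1 dB SPL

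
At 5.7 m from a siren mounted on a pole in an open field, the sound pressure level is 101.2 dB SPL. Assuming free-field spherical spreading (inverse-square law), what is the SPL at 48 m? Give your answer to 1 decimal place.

For a point source in a free field, ΔL = −20·log₁₀(d₂/d₁).
ΔL = −20·log₁₀(48/5.7) = -18.51 dB, so L₂ = 101.2 + (-18.51) = 82.7 dB SPL.

82.7 dB SPL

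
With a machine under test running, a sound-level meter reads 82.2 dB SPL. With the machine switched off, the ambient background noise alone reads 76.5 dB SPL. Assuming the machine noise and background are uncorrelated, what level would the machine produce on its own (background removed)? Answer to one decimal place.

80.8 dB SPL

Subtract intensities: L_src = 10·log₁₀(10^(L_total/10) − 10^(L_bg/10)).
L_src = 10·log₁₀(10^(82.2/10) − 10^(76.5/10)) = 10·log₁₀(121300000) = 80.8 dB SPL.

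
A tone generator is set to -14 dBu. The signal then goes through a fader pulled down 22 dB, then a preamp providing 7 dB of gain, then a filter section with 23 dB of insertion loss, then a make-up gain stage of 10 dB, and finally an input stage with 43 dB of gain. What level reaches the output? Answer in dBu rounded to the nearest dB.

Gain stages sum in dB:
-14 − 22 + 7 − 23 + 10 + 43 = +1 dBu.

+1 dBu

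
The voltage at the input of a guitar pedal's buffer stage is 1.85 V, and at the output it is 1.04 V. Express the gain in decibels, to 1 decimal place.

-5.0 dB

Voltage ratio → dB uses the 20·log₁₀ form:
20·log₁₀(1.04/1.85) = 20·log₁₀(0.5622) = -5.0 dB.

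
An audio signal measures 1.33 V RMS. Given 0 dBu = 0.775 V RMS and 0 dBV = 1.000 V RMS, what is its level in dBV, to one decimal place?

dBV = 20·log₁₀(V / 1.000 V).
20·log₁₀(1.33/1.000) = +2.5 dBV.

+2.5 dBV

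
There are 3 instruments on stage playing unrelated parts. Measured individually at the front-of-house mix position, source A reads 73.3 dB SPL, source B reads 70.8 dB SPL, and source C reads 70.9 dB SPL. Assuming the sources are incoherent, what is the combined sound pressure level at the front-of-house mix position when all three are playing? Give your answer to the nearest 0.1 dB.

Incoherent sources sum as intensities:
L_total = 10·log₁₀(10^(73.3/10) + 10^(70.8/10) + 10^(70.9/10)) = 10·log₁₀(45700000) = 76.6 dB SPL.

76.6 dB SPL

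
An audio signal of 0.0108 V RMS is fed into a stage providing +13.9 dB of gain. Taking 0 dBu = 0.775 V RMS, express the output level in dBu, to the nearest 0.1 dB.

-23.2 dBu

Input level: 20·log₁₀(0.0108/0.775) = -37.12 dBu.
Output: -37.12 + 13.9 = -23.2 dBu.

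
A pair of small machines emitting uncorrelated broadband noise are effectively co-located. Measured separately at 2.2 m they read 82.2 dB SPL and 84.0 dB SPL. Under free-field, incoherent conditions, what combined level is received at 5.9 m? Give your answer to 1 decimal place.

77.6 dB SPL

Combined at 2.2 m: 10·log₁₀(10^(82.2/10)+10^(84.0/10)) = 86.20 dB SPL.
Then apply −20·log₁₀(5.9/2.2) = -8.57 dB → 77.6 dB SPL.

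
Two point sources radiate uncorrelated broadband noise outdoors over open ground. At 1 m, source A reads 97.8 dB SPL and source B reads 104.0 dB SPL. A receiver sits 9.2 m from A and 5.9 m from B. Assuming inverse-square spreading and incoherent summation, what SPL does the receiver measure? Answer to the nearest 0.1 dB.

At the listener: L_A = 97.8 − 20·log₁₀(9.2) = 78.52 dB; L_B = 104.0 − 20·log₁₀(5.9) = 88.58 dB.
Combined: 10·log₁₀(10^(78.52/10)+10^(88.58/10)) = 89.0 dB SPL.

89.0 dB SPL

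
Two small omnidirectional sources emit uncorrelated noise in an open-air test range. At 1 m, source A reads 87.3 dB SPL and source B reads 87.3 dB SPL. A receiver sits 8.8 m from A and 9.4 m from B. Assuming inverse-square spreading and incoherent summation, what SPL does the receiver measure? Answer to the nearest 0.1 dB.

71.1 dB SPL

At the listener: L_A = 87.3 − 20·log₁₀(8.8) = 68.41 dB; L_B = 87.3 − 20·log₁₀(9.4) = 67.84 dB.
Combined: 10·log₁₀(10^(68.41/10)+10^(67.84/10)) = 71.1 dB SPL.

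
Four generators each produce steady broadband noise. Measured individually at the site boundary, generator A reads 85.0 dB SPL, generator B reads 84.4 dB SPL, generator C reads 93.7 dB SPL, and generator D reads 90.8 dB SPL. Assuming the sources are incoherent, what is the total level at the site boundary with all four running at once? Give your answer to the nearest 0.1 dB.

96.2 dB SPL

Incoherent sources sum as intensities:
L_total = 10·log₁₀(10^(85.0/10) + 10^(84.4/10) + 10^(93.7/10) + 10^(90.8/10)) = 10·log₁₀(4138000000) = 96.2 dB SPL.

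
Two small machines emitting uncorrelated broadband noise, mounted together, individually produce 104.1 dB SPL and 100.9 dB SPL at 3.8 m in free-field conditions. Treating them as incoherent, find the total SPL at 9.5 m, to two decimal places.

97.84 dB SPL

Combined at 3.8 m: 10·log₁₀(10^(104.1/10)+10^(100.9/10)) = 105.799 dB SPL.
Then apply −20·log₁₀(9.5/3.8) = -7.959 dB → 97.84 dB SPL.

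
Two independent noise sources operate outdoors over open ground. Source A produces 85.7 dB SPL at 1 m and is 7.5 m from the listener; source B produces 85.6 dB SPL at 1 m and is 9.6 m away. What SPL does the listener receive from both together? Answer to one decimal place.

At the listener: L_A = 85.7 − 20·log₁₀(7.5) = 68.20 dB; L_B = 85.6 − 20·log₁₀(9.6) = 65.95 dB.
Combined: 10·log₁₀(10^(68.20/10)+10^(65.95/10)) = 70.2 dB SPL.

70.2 dB SPL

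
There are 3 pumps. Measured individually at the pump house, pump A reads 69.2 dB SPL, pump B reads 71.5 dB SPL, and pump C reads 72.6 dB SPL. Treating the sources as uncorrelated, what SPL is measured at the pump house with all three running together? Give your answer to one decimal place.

Add the sources as powers (linear), then convert back to dB:
L_total = 10·log₁₀(10^(69.2/10) + 10^(71.5/10) + 10^(72.6/10)) = 10·log₁₀(40640000) = 76.1 dB SPL.

76.1 dB SPL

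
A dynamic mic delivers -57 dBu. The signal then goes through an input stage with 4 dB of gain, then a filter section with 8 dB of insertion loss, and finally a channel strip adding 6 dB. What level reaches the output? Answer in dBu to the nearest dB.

-55 dBu

Cascaded gains and losses add directly in dB.
-57 + 4 − 8 + 6 = -55 dBu.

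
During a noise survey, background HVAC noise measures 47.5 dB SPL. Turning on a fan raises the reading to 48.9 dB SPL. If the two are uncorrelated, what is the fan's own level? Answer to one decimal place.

43.3 dB SPL

Remove the background by subtracting linear intensities:
L_src = 10·log₁₀(10^(48.9/10) − 10^(47.5/10)) = 10·log₁₀(21390) = 43.3 dB SPL.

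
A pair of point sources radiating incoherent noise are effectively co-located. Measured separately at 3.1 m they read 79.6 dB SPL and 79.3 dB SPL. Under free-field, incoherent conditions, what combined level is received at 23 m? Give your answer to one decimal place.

Combined at 3.1 m: 10·log₁₀(10^(79.6/10)+10^(79.3/10)) = 82.46 dB SPL.
Then apply −20·log₁₀(23/3.1) = -17.41 dB → 65.1 dB SPL.

65.1 dB SPL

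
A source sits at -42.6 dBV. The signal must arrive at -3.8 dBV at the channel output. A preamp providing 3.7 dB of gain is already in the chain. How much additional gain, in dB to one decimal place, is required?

The required make-up gain is the shortfall in the dB sum.
G = -3.8 − (-42.6) − 3.7 = 35.1 dB.

35.1 dB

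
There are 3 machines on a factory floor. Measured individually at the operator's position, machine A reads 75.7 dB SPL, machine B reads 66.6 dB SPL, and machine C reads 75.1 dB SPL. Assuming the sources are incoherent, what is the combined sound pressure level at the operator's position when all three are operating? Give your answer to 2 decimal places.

78.70 dB SPL

Incoherent sources sum as intensities:
L_total = 10·log₁₀(10^(75.7/10) + 10^(66.6/10) + 10^(75.1/10)) = 10·log₁₀(74080000) = 78.70 dB SPL.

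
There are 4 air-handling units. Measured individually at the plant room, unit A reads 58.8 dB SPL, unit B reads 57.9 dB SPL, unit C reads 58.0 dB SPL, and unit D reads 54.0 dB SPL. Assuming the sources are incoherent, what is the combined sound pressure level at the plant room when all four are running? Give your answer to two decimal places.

63.54 dB SPL

Incoherent sources sum as intensities:
L_total = 10·log₁₀(10^(58.8/10) + 10^(57.9/10) + 10^(58.0/10) + 10^(54.0/10)) = 10·log₁₀(2257000) = 63.54 dB SPL.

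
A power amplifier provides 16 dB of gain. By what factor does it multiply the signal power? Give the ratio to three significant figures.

Power ratio = 10^(dB/10).
10^(16/10) = 10^(1.600) = 39.8.

39.8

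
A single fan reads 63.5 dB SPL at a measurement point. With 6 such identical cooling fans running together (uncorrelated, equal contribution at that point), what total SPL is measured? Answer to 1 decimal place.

71.3 dB SPL

6 equal incoherent sources raise the level by 10·log₁₀(6) = 7.78 dB.
L_total = 63.5 + 7.78 = 71.3 dB SPL.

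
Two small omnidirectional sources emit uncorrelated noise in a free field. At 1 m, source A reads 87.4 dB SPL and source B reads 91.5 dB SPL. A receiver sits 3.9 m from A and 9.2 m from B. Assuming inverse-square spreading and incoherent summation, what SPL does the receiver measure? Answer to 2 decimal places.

77.23 dB SPL

At the listener: L_A = 87.4 − 20·log₁₀(3.9) = 75.579 dB; L_B = 91.5 − 20·log₁₀(9.2) = 72.224 dB.
Combined: 10·log₁₀(10^(75.579/10)+10^(72.224/10)) = 77.23 dB SPL.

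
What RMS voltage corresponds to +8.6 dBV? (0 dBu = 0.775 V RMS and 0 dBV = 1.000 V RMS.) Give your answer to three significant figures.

2.69 V

V = 1.000 V × 10^(+8.6/20).
= 1.000 × 2.692 = 2.69 V.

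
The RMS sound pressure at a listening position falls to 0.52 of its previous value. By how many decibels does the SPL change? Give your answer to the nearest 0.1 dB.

SPL change from a pressure ratio uses the 20·log₁₀ form:
20·log₁₀(0.52) = -5.7 dB.

-5.7 dB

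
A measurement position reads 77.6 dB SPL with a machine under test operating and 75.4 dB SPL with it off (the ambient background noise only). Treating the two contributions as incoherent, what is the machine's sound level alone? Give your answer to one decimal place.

Subtract intensities: L_src = 10·log₁₀(10^(L_total/10) − 10^(L_bg/10)).
L_src = 10·log₁₀(10^(77.6/10) − 10^(75.4/10)) = 10·log₁₀(22870000) = 73.6 dB SPL.

73.6 dB SPL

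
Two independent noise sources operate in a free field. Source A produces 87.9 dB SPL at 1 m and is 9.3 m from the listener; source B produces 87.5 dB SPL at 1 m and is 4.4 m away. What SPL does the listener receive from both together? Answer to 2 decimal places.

At the listener: L_A = 87.9 − 20·log₁₀(9.3) = 68.530 dB; L_B = 87.5 − 20·log₁₀(4.4) = 74.631 dB.
Combined: 10·log₁₀(10^(68.530/10)+10^(74.631/10)) = 75.58 dB SPL.

75.58 dB SPL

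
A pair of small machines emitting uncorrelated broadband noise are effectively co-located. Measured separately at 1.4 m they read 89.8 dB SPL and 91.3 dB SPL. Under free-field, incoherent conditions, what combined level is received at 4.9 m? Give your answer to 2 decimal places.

82.74 dB SPL

Combined at 1.4 m: 10·log₁₀(10^(89.8/10)+10^(91.3/10)) = 93.625 dB SPL.
Then apply −20·log₁₀(4.9/1.4) = -10.881 dB → 82.74 dB SPL.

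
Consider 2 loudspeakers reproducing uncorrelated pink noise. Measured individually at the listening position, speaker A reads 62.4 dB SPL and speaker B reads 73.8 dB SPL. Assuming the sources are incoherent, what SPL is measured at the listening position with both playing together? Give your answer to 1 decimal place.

Uncorrelated sources add in intensity (power), not in dB.
L_total = 10·log₁₀(10^(62.4/10) + 10^(73.8/10)) = 10·log₁₀(25730000) = 74.1 dB SPL.

74.1 dB SPL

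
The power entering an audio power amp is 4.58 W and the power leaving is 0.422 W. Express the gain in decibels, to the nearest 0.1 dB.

-10.4 dB

Power is a power quantity, so gain = 10·log₁₀(P_out/P_in).
10·log₁₀(0.422/4.58) = 10·log₁₀(0.09214) = -10.4 dB.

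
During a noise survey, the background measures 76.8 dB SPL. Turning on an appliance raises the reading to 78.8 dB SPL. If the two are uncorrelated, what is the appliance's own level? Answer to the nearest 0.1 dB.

74.5 dB SPL

Background correction is a power subtraction:
L_src = 10·log₁₀(10^(78.8/10) − 10^(76.8/10)) = 10·log₁₀(27990000) = 74.5 dB SPL.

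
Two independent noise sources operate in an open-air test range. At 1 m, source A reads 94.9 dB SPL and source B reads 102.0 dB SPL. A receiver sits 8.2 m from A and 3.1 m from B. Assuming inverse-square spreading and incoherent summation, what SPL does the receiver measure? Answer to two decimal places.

92.29 dB SPL

At the listener: L_A = 94.9 − 20·log₁₀(8.2) = 76.624 dB; L_B = 102.0 − 20·log₁₀(3.1) = 92.173 dB.
Combined: 10·log₁₀(10^(76.624/10)+10^(92.173/10)) = 92.29 dB SPL.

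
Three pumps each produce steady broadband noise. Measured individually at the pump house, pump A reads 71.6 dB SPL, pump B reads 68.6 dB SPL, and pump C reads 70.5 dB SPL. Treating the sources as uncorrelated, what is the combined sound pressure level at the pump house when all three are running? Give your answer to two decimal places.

75.17 dB SPL

Incoherent sources sum as intensities:
L_total = 10·log₁₀(10^(71.6/10) + 10^(68.6/10) + 10^(70.5/10)) = 10·log₁₀(32920000) = 75.17 dB SPL.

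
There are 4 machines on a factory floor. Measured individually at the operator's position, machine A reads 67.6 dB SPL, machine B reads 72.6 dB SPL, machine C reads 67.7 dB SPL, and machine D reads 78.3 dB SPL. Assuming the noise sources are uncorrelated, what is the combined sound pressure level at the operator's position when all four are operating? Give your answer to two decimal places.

Add the sources as powers (linear), then convert back to dB:
L_total = 10·log₁₀(10^(67.6/10) + 10^(72.6/10) + 10^(67.7/10) + 10^(78.3/10)) = 10·log₁₀(97450000) = 79.89 dB SPL.

79.89 dB SPL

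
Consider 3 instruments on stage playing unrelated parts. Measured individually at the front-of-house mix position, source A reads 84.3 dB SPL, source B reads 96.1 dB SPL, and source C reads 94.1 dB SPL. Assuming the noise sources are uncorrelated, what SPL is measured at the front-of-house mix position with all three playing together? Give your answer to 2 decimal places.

98.40 dB SPL

Uncorrelated sources add in intensity (power), not in dB.
L_total = 10·log₁₀(10^(84.3/10) + 10^(96.1/10) + 10^(94.1/10)) = 10·log₁₀(6913000000) = 98.40 dB SPL.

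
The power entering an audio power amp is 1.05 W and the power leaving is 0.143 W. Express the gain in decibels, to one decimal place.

-8.7 dB

Power ratio → dB uses the 10·log₁₀ form:
10·log₁₀(0.143/1.05) = 10·log₁₀(0.1362) = -8.7 dB.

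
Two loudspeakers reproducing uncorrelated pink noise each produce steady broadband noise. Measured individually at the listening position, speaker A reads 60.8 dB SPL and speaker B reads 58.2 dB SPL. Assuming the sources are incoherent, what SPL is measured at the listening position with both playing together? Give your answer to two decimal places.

Add the sources as powers (linear), then convert back to dB:
L_total = 10·log₁₀(10^(60.8/10) + 10^(58.2/10)) = 10·log₁₀(1863000) = 62.70 dB SPL.

62.70 dB SPL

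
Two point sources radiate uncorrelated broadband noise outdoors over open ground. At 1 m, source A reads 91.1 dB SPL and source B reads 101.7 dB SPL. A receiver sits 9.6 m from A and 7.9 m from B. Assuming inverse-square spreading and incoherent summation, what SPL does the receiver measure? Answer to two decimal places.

84.00 dB SPL

At the listener: L_A = 91.1 − 20·log₁₀(9.6) = 71.455 dB; L_B = 101.7 − 20·log₁₀(7.9) = 83.747 dB.
Combined: 10·log₁₀(10^(71.455/10)+10^(83.747/10)) = 84.00 dB SPL.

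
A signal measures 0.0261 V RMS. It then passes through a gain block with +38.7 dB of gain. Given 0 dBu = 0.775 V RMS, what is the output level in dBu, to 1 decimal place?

+9.2 dBu

Input level: 20·log₁₀(0.0261/0.775) = -29.45 dBu.
Output: -29.45 + 38.7 = +9.2 dBu.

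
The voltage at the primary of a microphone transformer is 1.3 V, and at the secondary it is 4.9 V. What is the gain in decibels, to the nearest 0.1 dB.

For a voltage ratio, dB = 20·log₁₀(V₂/V₁).
20·log₁₀(4.9/1.3) = 20·log₁₀(3.769) = 11.5 dB.

11.5 dB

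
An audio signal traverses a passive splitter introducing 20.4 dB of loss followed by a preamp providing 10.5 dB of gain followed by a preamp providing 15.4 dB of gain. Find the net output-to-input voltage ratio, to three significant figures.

Net gain = (−20.4) + 10.5 + 15.4 = 5.5 dB.
Voltage ratio = 10^(5.5/20) = 1.88.

1.88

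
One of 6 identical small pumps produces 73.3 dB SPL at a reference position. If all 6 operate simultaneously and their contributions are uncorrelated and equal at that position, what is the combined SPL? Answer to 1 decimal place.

81.1 dB SPL

6 equal incoherent sources raise the level by 10·log₁₀(6) = 7.78 dB.
L_total = 73.3 + 7.78 = 81.1 dB SPL.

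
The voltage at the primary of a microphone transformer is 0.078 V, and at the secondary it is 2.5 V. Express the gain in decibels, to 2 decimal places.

30.12 dB

Voltage is an amplitude quantity, so gain = 20·log₁₀(V_out/V_in).
20·log₁₀(2.5/0.078) = 20·log₁₀(32.05) = 30.12 dB.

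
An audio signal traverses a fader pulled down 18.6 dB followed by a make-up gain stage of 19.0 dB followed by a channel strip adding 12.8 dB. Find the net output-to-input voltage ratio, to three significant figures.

Net gain = (−18.6) + 19.0 + 12.8 = 13.2 dB.
Voltage ratio = 10^(13.2/20) = 4.57.

4.57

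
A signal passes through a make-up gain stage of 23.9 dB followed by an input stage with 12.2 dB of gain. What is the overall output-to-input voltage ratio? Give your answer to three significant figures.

63.8

Net gain = 23.9 + 12.2 = 36.1 dB.
Voltage ratio = 10^(36.1/20) = 63.8.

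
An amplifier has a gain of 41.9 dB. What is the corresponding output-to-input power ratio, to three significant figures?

15500

Power ratio = 10^(dB/10).
10^(41.9/10) = 10^(4.190) = 15500.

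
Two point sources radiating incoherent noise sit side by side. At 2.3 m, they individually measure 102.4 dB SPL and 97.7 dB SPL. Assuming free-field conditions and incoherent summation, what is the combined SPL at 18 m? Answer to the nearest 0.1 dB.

Combined at 2.3 m: 10·log₁₀(10^(102.4/10)+10^(97.7/10)) = 103.67 dB SPL.
Then apply −20·log₁₀(18/2.3) = -17.87 dB → 85.8 dB SPL.

85.8 dB SPL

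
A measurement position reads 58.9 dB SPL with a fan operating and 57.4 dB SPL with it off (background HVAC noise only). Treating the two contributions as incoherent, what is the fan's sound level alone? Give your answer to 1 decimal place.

Remove the background by subtracting linear intensities:
L_src = 10·log₁₀(10^(58.9/10) − 10^(57.4/10)) = 10·log₁₀(226700) = 53.6 dB SPL.

53.6 dB SPL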